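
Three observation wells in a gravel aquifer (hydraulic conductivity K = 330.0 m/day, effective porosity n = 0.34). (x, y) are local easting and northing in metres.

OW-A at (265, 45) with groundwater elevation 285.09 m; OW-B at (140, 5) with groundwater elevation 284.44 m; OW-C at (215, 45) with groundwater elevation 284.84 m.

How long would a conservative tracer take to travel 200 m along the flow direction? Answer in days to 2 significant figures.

Differences from OW-A: to OW-B (Δx, Δy, Δh) = (-125, -40, -0.65); to OW-C = (-50, 0, -0.25).
Determinant of the coordinate differences = (-125)·0 − (-50)·(-40) = -2000.
∂h/∂x = [(-0.65)·0 − (-0.25)·(-40)] / -2000 = +0.005000
∂h/∂y = [(-125)·(-0.25) − (-50)·(-0.65)] / -2000 = +0.0006250
|∇h| = √(0.005000² + 0.0006250²) = 0.005039
Seepage velocity v = K·i/n = 330.0 × 0.005039 / 0.34 = 4.891 m/day.
t = 200 / 4.891 = 40.89 days.

41 days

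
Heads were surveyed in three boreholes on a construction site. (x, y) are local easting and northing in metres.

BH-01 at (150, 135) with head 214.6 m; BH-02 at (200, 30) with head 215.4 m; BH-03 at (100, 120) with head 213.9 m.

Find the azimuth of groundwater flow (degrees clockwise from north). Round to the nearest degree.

273°

Taking BH-01 as reference: BH-02−BH-01 = (50, -105, +0.8); BH-03−BH-01 = (-50, -15, -0.7).
Determinant of the coordinate differences = 50·(-15) − (-50)·(-105) = -6000.
∂h/∂x = [(+0.8)·(-15) − (-0.7)·(-105)] / -6000 = +0.01425
∂h/∂y = [50·(-0.7) − (-50)·(+0.8)] / -6000 = -0.0008333
Flow direction (−∇h) has components (-0.01425 E, +0.0008333 N).
Azimuth = atan2(E, N) = atan2(-0.01425, +0.0008333) = 273.3° ≈ 273°.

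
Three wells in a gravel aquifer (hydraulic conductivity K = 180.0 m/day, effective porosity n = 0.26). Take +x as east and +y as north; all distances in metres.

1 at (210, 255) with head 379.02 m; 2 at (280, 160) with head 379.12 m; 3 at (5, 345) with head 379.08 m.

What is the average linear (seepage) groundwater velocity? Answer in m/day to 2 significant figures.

Differences from 1: to 2 (Δx, Δy, Δh) = (70, -95, +0.10); to 3 = (-205, 90, +0.06).
Solve a·Δx + b·Δy = Δh: det = 70·90 − (-205)·(-95) = -13175.
∂h/∂x = [(+0.10)·90 − (+0.06)·(-95)] / -13175 = -0.001116
∂h/∂y = [70·(+0.06) − (-205)·(+0.10)] / -13175 = -0.001875
|∇h| = √(-0.001116² + -0.001875²) = 0.002182
Seepage velocity v = K·i/n = 180.0 × 0.002182 / 0.26 = 1.511 m/day.

1.5 m/day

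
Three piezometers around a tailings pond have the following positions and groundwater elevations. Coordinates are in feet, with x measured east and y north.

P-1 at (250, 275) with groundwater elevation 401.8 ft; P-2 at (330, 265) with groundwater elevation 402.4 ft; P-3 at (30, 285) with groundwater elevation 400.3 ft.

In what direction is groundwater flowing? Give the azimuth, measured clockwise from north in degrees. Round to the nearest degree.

Three-point gradient (reference P-1): Δ to P-2 = (80, -10, +0.6), Δ to P-3 = (-220, 10, -1.5).
∂h/∂x = +0.006429, ∂h/∂y = -0.008571 (det = -1400).
Flow direction (−∇h) has components (-0.006429 E, +0.008571 N).
Azimuth = atan2(E, N) = atan2(-0.006429, +0.008571) = 323.1° ≈ 323°.

323°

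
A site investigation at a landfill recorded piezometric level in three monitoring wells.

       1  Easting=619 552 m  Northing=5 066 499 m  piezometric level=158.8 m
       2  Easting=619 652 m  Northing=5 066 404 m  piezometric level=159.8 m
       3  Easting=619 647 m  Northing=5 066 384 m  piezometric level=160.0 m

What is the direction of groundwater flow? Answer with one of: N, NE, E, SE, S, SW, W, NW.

Taking 1 as reference: 2−1 = (100, -95, +1.0); 3−1 = (95, -115, +1.2).
Determinant of the coordinate differences = 100·(-115) − 95·(-95) = -2475.
∂h/∂x = [(+1.0)·(-115) − (+1.2)·(-95)] / -2475 = +0.0004040
∂h/∂y = [100·(+1.2) − 95·(+1.0)] / -2475 = -0.01010
Flow = −∇h = (-0.0004040 east, +0.01010 north), which points north.

N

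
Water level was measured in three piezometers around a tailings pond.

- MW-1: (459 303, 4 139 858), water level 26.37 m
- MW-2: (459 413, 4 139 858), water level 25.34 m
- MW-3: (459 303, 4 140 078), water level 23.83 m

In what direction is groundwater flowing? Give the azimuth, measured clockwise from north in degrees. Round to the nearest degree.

∂h/∂x = (25.34 − 26.37) / (459413 − 459303) = -0.009364
∂h/∂y = (23.83 − 26.37) / (4140078 − 4139858) = -0.01155
Flow direction (−∇h) has components (+0.009364 E, +0.01155 N).
Azimuth = atan2(E, N) = atan2(+0.009364, +0.01155) = 39.0° ≈ 039°.

039°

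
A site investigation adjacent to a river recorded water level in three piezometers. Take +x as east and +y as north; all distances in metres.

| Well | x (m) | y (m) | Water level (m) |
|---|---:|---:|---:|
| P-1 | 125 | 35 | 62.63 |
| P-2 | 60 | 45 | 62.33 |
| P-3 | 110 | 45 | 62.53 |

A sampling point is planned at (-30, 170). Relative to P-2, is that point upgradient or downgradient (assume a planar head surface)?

Taking P-1 as reference: P-2−P-1 = (-65, 10, -0.30); P-3−P-1 = (-15, 10, -0.10).
Determinant of the coordinate differences = (-65)·10 − (-15)·10 = -500.
∂h/∂x = [(-0.30)·10 − (-0.10)·10] / -500 = +0.004000
∂h/∂y = [(-65)·(-0.10) − (-15)·(-0.30)] / -500 = -0.004000
Head at (-30, 170) = 62.63 + (+0.004000)·(-155) + (-0.004000)·(135) = 61.47 m.
That is lower than the 62.33 m at P-2, so the point is downgradient.

downgradient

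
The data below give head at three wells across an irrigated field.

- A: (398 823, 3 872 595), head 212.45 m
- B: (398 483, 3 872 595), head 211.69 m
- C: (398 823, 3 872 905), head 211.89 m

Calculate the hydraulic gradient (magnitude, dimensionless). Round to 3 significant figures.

∂h/∂x = (211.69 − 212.45) / (398483 − 398823) = +0.002235
∂h/∂y = (211.89 − 212.45) / (3872905 − 3872595) = -0.001806
|∇h| = √(0.002235² + -0.001806²) = 0.002873

0.00287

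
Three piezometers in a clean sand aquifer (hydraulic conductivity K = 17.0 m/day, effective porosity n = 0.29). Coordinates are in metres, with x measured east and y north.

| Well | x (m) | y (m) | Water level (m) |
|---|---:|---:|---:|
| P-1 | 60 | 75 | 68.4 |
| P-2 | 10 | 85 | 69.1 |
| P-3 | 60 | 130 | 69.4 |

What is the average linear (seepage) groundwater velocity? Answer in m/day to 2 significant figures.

1.2 m/day

Three-point gradient (reference P-1): Δ to P-2 = (-50, 10, +0.7), Δ to P-3 = (0, 55, +1.0).
∂h/∂x = -0.01036, ∂h/∂y = +0.01818 (det = -2750).
|∇h| = √(-0.01036² + 0.01818²) = 0.02092
Seepage velocity v = K·i/n = 17.0 × 0.02092 / 0.29 = 1.226 m/day.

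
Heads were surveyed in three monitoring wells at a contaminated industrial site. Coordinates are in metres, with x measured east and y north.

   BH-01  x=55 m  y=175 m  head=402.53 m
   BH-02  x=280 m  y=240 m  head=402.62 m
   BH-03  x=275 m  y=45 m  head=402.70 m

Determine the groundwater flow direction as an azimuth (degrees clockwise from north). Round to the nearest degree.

Three-point gradient (reference BH-01): Δ to BH-02 = (225, 65, +0.09), Δ to BH-03 = (220, -130, +0.17).
∂h/∂x = +0.0005224, ∂h/∂y = -0.0004237 (det = -43550).
Flow direction (−∇h) has components (-0.0005224 E, +0.0004237 N).
Azimuth = atan2(E, N) = atan2(-0.0005224, +0.0004237) = 309.0° ≈ 309°.

309°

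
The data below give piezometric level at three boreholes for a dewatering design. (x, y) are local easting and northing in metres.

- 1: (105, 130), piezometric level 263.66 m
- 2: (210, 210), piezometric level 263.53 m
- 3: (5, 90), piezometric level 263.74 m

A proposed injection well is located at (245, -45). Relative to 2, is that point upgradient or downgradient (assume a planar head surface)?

With h = a·x + b·y + c and 1 as origin, the differences give:
  105·a + 80·b = -0.13
  (-100)·a + (-40)·b = +0.08
Eliminate b (×(-40) and ×80, subtract): 3800·a = -1.200 → a = ∂h/∂x = -0.0003158
Back-substitute: b = ∂h/∂y = -0.001211.
Head at (245, -45) = 263.66 + (-0.0003158)·(140) + (-0.001211)·(-175) = 263.83 m.
That is higher than the 263.53 m at 2, so the point is upgradient.

upgradient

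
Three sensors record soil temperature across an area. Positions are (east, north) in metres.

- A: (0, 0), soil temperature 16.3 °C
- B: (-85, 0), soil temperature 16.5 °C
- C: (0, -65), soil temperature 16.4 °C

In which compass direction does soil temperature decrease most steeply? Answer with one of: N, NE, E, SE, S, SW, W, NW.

∂T/∂x = (16.5 − 16.3) / (-85 − 0) = -0.002353
∂T/∂y = (16.4 − 16.3) / (-65 − 0) = -0.001538
Steepest decrease is along −∇f = (+0.002353 E, +0.001538 N) → northeast.

NE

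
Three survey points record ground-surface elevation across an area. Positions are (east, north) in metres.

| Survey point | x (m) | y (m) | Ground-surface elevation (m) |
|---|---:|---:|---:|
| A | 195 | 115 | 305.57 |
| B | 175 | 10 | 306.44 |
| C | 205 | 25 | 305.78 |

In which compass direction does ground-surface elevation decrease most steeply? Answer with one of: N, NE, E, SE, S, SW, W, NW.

E

Taking A as reference: B−A = (-20, -105, +0.87); C−A = (10, -90, +0.21).
Determinant of the coordinate differences = (-20)·(-90) − 10·(-105) = 2850.
∂z/∂x = [(+0.87)·(-90) − (+0.21)·(-105)] / 2850 = -0.01974
∂z/∂y = [(-20)·(+0.21) − 10·(+0.87)] / 2850 = -0.004526
Steepest decrease is along −∇f = (+0.01974 E, +0.004526 N) → east.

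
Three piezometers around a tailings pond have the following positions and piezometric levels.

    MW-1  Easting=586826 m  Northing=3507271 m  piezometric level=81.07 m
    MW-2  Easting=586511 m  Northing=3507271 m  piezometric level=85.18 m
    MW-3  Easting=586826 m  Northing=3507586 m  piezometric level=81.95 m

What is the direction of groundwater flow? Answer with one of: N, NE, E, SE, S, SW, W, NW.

∂h/∂x = (85.18 − 81.07) / (586511 − 586826) = -0.01305
∂h/∂y = (81.95 − 81.07) / (3507586 − 3507271) = +0.002794
Flow = −∇h = (+0.01305 east, -0.002794 north), which points east.

E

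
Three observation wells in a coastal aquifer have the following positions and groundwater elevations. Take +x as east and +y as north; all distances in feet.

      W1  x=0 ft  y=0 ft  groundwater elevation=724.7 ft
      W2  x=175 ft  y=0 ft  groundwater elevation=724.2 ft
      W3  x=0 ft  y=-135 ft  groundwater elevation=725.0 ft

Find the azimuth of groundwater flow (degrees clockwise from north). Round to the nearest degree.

052°

∂h/∂x = (724.2 − 724.7) / (175 − 0) = -0.002857
∂h/∂y = (725.0 − 724.7) / (-135 − 0) = -0.002222
Flow direction (−∇h) has components (+0.002857 E, +0.002222 N).
Azimuth = atan2(E, N) = atan2(+0.002857, +0.002222) = 52.1° ≈ 052°.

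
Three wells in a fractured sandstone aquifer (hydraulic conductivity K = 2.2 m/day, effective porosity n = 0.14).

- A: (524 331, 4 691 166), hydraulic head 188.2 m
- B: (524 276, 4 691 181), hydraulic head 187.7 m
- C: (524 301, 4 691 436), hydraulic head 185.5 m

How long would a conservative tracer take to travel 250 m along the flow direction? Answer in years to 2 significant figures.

Differences from A: to B (Δx, Δy, Δh) = (-55, 15, -0.5); to C = (-30, 270, -2.7).
Determinant of the coordinate differences = (-55)·270 − (-30)·15 = -14400.
∂h/∂x = [(-0.5)·270 − (-2.7)·15] / -14400 = +0.006563
∂h/∂y = [(-55)·(-2.7) − (-30)·(-0.5)] / -14400 = -0.009271
|∇h| = √(0.006563² + -0.009271²) = 0.01136
Seepage velocity v = K·i/n = 2.2 × 0.01136 / 0.14 = 0.1785 m/day.
t = 250 / 0.1785 = 1401 days = 3.84 years.

3.8 years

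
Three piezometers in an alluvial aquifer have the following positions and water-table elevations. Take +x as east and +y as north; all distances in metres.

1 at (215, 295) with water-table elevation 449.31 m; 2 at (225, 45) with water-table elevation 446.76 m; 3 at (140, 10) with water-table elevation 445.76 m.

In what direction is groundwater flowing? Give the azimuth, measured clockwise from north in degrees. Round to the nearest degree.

215°

Differences from 1: to 2 (Δx, Δy, Δh) = (10, -250, -2.55); to 3 = (-75, -285, -3.55).
Solve a·Δx + b·Δy = Δh: det = 10·(-285) − (-75)·(-250) = -21600.
∂h/∂x = [(-2.55)·(-285) − (-3.55)·(-250)] / -21600 = +0.007442
∂h/∂y = [10·(-3.55) − (-75)·(-2.55)] / -21600 = +0.01050
Flow direction (−∇h) has components (-0.007442 E, -0.01050 N).
Azimuth = atan2(E, N) = atan2(-0.007442, -0.01050) = 215.3° ≈ 215°.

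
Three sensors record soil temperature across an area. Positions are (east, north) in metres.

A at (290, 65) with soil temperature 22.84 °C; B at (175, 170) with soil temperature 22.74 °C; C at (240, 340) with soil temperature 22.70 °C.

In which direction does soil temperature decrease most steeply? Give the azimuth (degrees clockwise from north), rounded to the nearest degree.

Taking A as reference: B−A = (-115, 105, -0.10); C−A = (-50, 275, -0.14).
Solve a·Δx + b·Δy = ΔT: det = (-115)·275 − (-50)·105 = -26375.
∂T/∂x = [(-0.10)·275 − (-0.14)·105] / -26375 = +0.0004853
∂T/∂y = [(-115)·(-0.14) − (-50)·(-0.10)] / -26375 = -0.0004209
Steepest decrease is along −∇f: components (-0.0004853 E, +0.0004209 N).
Azimuth = atan2(-0.0004853, +0.0004209) = 310.9° ≈ 311°.

311°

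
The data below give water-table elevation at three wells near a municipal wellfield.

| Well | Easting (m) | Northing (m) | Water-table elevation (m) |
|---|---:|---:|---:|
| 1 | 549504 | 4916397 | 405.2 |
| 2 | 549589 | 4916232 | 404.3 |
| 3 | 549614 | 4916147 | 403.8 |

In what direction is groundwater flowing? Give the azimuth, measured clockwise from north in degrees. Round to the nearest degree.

Three-point gradient (reference 1): Δ to 2 = (85, -165, -0.9), Δ to 3 = (110, -250, -1.4).
∂h/∂x = +0.001935, ∂h/∂y = +0.006452 (det = -3100).
Flow direction (−∇h) has components (-0.001935 E, -0.006452 N).
Azimuth = atan2(E, N) = atan2(-0.001935, -0.006452) = 196.7° ≈ 197°.

197°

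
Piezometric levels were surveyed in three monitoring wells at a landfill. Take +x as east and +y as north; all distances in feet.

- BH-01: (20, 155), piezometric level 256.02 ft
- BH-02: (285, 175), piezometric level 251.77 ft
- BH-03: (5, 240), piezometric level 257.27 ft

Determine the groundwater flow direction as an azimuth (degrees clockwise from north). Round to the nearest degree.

125°

Taking BH-01 as reference: BH-02−BH-01 = (265, 20, -4.25); BH-03−BH-01 = (-15, 85, +1.25).
Solve a·Δx + b·Δy = Δh: det = 265·85 − (-15)·20 = 22825.
∂h/∂x = [(-4.25)·85 − (+1.25)·20] / 22825 = -0.01692
∂h/∂y = [265·(+1.25) − (-15)·(-4.25)] / 22825 = +0.01172
Flow direction (−∇h) has components (+0.01692 E, -0.01172 N).
Azimuth = atan2(E, N) = atan2(+0.01692, -0.01172) = 124.7° ≈ 125°.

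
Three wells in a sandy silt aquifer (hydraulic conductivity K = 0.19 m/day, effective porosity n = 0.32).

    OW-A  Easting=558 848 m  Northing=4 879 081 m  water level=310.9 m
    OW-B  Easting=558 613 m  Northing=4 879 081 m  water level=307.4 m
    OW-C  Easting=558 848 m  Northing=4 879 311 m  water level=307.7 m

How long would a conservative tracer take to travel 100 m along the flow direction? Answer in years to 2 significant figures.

∂h/∂x = (307.4 − 310.9) / (558613 − 558848) = +0.01489
∂h/∂y = (307.7 − 310.9) / (4879311 − 4879081) = -0.01391
|∇h| = √(0.01489² + -0.01391²) = 0.02038
Seepage velocity v = K·i/n = 0.19 × 0.02038 / 0.32 = 0.0121 m/day.
t = 100 / 0.0121 = 8264 days = 22.6 years.

23 years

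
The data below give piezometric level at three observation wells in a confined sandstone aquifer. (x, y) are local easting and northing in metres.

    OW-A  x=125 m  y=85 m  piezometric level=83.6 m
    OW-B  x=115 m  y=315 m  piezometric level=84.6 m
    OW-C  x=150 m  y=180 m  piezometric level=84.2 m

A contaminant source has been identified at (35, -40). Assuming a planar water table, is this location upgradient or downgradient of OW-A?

downgradient

Differences from OW-A: to OW-B (Δx, Δy, Δh) = (-10, 230, +1.0); to OW-C = (25, 95, +0.6).
Determinant of the coordinate differences = (-10)·95 − 25·230 = -6700.
∂h/∂x = [(+1.0)·95 − (+0.6)·230] / -6700 = +0.006418
∂h/∂y = [(-10)·(+0.6) − 25·(+1.0)] / -6700 = +0.004627
Head at (35, -40) = 83.6 + (+0.006418)·(-90) + (+0.004627)·(-125) = 82.44 m.
That is lower than the 83.6 m at OW-A, so the point is downgradient.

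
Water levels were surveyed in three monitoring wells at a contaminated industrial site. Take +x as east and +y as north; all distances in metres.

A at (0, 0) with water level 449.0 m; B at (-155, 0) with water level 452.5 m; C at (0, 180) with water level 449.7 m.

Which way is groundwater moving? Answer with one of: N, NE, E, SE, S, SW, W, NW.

∂h/∂x = (452.5 − 449.0) / (-155 − 0) = -0.02258
∂h/∂y = (449.7 − 449.0) / (180 − 0) = +0.003889
Flow = −∇h = (+0.02258 east, -0.003889 north), which points east.

E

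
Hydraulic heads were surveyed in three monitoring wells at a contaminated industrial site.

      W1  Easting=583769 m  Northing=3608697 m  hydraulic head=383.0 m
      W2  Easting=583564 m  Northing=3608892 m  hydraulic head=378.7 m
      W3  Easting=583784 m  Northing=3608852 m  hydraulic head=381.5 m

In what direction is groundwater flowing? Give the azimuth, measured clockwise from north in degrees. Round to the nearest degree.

315°

Taking W1 as reference: W2−W1 = (-205, 195, -4.3); W3−W1 = (15, 155, -1.5).
Determinant of the coordinate differences = (-205)·155 − 15·195 = -34700.
∂h/∂x = [(-4.3)·155 − (-1.5)·195] / -34700 = +0.01078
∂h/∂y = [(-205)·(-1.5) − 15·(-4.3)] / -34700 = -0.01072
Flow direction (−∇h) has components (-0.01078 E, +0.01072 N).
Azimuth = atan2(E, N) = atan2(-0.01078, +0.01072) = 314.8° ≈ 315°.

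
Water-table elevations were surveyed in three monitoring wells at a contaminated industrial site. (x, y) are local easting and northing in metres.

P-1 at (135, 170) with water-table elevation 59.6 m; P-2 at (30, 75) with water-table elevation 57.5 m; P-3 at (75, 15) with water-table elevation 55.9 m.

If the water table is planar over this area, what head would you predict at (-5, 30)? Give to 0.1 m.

56.5 m

With h = a·x + b·y + c and P-1 as origin, the differences give:
  (-105)·a + (-95)·b = -2.1
  (-60)·a + (-155)·b = -3.7
Eliminate b (×(-155) and ×(-95), subtract): 10575·a = -26.00 → a = ∂h/∂x = -0.002459
Back-substitute: b = ∂h/∂y = +0.02482.
h(-5, 30) = 59.6 + (-0.002459)·(-140) + (+0.02482)·(-140) = 59.6 +0.344 -3.475 = 56.469 m.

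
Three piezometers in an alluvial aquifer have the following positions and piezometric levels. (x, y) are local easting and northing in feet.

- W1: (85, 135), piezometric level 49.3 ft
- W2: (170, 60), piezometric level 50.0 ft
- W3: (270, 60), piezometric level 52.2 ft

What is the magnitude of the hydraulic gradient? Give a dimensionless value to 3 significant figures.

0.0270

With h = a·x + b·y + c and W1 as origin, the differences give:
  85·a + (-75)·b = +0.7
  185·a + (-75)·b = +2.9
Eliminate b (×(-75) and ×(-75), subtract): 7500·a = 165.00 → a = ∂h/∂x = +0.02200
Back-substitute: b = ∂h/∂y = +0.01560.
|∇h| = √(0.02200² + 0.01560²) = 0.02697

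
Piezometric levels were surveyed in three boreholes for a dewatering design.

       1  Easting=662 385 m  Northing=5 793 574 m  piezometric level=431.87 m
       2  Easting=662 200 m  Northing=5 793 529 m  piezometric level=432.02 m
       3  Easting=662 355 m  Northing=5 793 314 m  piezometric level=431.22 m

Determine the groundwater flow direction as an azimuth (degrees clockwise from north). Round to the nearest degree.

With h = a·x + b·y + c and 1 as origin, the differences give:
  (-185)·a + (-45)·b = +0.15
  (-30)·a + (-260)·b = -0.65
Eliminate b (×(-260) and ×(-45), subtract): 46750·a = -68.250 → a = ∂h/∂x = -0.001460
Back-substitute: b = ∂h/∂y = +0.002668.
Flow direction (−∇h) has components (+0.001460 E, -0.002668 N).
Azimuth = atan2(E, N) = atan2(+0.001460, -0.002668) = 151.3° ≈ 151°.

151°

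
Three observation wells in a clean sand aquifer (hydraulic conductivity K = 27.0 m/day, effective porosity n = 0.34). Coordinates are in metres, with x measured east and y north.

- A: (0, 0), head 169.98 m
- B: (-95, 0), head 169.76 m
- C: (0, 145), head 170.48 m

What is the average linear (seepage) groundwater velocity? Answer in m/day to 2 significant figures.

0.33 m/day

∂h/∂x = (169.76 − 169.98) / (-95 − 0) = +0.002316
∂h/∂y = (170.48 − 169.98) / (145 − 0) = +0.003448
|∇h| = √(0.002316² + 0.003448²) = 0.004154
Seepage velocity v = K·i/n = 27.0 × 0.004154 / 0.34 = 0.3299 m/day.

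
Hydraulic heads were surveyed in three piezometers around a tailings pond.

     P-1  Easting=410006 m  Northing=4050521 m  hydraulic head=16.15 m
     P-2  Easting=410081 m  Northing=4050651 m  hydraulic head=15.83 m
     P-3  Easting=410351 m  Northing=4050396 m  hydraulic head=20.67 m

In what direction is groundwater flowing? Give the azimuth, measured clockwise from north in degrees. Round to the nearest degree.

309°

With h = a·x + b·y + c and P-1 as origin, the differences give:
  75·a + 130·b = -0.32
  345·a + (-125)·b = +4.52
Eliminate b (×(-125) and ×130, subtract): -54225·a = -547.600 → a = ∂h/∂x = +0.01010
Back-substitute: b = ∂h/∂y = -0.008288.
Flow direction (−∇h) has components (-0.01010 E, +0.008288 N).
Azimuth = atan2(E, N) = atan2(-0.01010, +0.008288) = 309.4° ≈ 309°.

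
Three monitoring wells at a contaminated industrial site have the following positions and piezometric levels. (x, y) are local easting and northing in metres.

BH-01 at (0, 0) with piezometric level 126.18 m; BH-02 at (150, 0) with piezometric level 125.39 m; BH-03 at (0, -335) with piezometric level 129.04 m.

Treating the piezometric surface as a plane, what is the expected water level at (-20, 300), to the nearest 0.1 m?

∂h/∂x = (125.39 − 126.18) / (150 − 0) = -0.005267
∂h/∂y = (129.04 − 126.18) / (-335 − 0) = -0.008537
h(-20, 300) = 126.18 + (-0.005267)·(-20) + (-0.008537)·(300) = 126.18 +0.105 -2.561 = 123.724 m.

123.7 m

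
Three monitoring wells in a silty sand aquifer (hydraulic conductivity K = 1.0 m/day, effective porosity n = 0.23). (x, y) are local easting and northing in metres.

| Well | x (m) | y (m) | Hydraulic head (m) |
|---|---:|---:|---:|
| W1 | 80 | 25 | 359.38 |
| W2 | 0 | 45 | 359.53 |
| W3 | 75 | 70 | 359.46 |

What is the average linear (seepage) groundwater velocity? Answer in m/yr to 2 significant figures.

3.5 m/yr

Differences from W1: to W2 (Δx, Δy, Δh) = (-80, 20, +0.15); to W3 = (-5, 45, +0.08).
Solve a·Δx + b·Δy = Δh: det = (-80)·45 − (-5)·20 = -3500.
∂h/∂x = [(+0.15)·45 − (+0.08)·20] / -3500 = -0.001471
∂h/∂y = [(-80)·(+0.08) − (-5)·(+0.15)] / -3500 = +0.001614
|∇h| = √(-0.001471² + 0.001614²) = 0.002184
Seepage velocity v = K·i/n = 1.0 × 0.002184 / 0.23 = 0.009496 m/day = 3.468 m/yr.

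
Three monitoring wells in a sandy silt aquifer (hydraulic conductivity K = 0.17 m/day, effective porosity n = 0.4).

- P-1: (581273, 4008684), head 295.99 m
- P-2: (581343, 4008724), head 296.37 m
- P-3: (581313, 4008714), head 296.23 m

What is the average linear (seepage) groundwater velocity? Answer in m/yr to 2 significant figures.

Differences from P-1: to P-2 (Δx, Δy, Δh) = (70, 40, +0.38); to P-3 = (40, 30, +0.24).
Solve a·Δx + b·Δy = Δh: det = 70·30 − 40·40 = 500.
∂h/∂x = [(+0.38)·30 − (+0.24)·40] / 500 = +0.003600
∂h/∂y = [70·(+0.24) − 40·(+0.38)] / 500 = +0.003200
|∇h| = √(0.003600² + 0.003200²) = 0.004817
Seepage velocity v = K·i/n = 0.17 × 0.004817 / 0.4 = 0.002047 m/day = 0.7477 m/yr.

0.75 m/yr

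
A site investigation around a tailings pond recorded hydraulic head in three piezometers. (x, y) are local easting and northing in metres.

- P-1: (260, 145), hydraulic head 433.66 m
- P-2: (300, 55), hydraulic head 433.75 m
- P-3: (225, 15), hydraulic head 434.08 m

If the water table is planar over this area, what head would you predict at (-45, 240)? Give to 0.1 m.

With h = a·x + b·y + c and P-1 as origin, the differences give:
  40·a + (-90)·b = +0.09
  (-35)·a + (-130)·b = +0.42
Eliminate b (×(-130) and ×(-90), subtract): -8350·a = 26.100 → a = ∂h/∂x = -0.003126
Back-substitute: b = ∂h/∂y = -0.002389.
h(-45, 240) = 433.66 + (-0.003126)·(-305) + (-0.002389)·(95) = 433.66 +0.953 -0.227 = 434.386 m.

434.4 m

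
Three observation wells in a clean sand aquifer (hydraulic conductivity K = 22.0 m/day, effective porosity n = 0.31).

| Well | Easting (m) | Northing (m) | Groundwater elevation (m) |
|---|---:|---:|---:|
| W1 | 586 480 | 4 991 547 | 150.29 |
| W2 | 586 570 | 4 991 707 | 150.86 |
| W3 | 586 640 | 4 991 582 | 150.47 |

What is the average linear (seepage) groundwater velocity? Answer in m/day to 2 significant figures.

0.24 m/day

Differences from W1: to W2 (Δx, Δy, Δh) = (90, 160, +0.57); to W3 = (160, 35, +0.18).
Solve a·Δx + b·Δy = Δh: det = 90·35 − 160·160 = -22450.
∂h/∂x = [(+0.57)·35 − (+0.18)·160] / -22450 = +0.0003942
∂h/∂y = [90·(+0.18) − 160·(+0.57)] / -22450 = +0.003341
|∇h| = √(0.0003942² + 0.003341²) = 0.003364
Seepage velocity v = K·i/n = 22.0 × 0.003364 / 0.31 = 0.2387 m/day.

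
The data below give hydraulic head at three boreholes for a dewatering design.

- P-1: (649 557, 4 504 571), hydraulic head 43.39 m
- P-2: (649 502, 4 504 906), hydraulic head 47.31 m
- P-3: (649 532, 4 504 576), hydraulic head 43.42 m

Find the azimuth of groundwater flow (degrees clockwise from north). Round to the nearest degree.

186°

With h = a·x + b·y + c and P-1 as origin, the differences give:
  (-55)·a + 335·b = +3.92
  (-25)·a + 5·b = +0.03
Eliminate b (×5 and ×335, subtract): 8100·a = 9.550 → a = ∂h/∂x = +0.001179
Back-substitute: b = ∂h/∂y = +0.01190.
Flow direction (−∇h) has components (-0.001179 E, -0.01190 N).
Azimuth = atan2(E, N) = atan2(-0.001179, -0.01190) = 185.7° ≈ 186°.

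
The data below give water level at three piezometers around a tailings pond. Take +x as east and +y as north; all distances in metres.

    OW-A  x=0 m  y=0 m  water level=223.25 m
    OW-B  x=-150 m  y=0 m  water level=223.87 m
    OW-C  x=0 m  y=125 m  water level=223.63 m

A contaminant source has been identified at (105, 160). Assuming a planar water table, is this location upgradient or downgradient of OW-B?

∂h/∂x = (223.87 − 223.25) / (-150 − 0) = -0.004133
∂h/∂y = (223.63 − 223.25) / (125 − 0) = +0.003040
Head at (105, 160) = 223.25 + (-0.004133)·(105) + (+0.003040)·(160) = 223.30 m.
That is lower than the 223.87 m at OW-B, so the point is downgradient.

downgradient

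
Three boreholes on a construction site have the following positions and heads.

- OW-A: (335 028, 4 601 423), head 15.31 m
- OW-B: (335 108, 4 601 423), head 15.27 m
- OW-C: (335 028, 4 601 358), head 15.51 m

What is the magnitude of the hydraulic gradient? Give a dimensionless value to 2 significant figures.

∂h/∂x = (15.27 − 15.31) / (335108 − 335028) = -0.0005000
∂h/∂y = (15.51 − 15.31) / (4601358 − 4601423) = -0.003077
|∇h| = √(-0.0005000² + -0.003077²) = 0.003117

0.0031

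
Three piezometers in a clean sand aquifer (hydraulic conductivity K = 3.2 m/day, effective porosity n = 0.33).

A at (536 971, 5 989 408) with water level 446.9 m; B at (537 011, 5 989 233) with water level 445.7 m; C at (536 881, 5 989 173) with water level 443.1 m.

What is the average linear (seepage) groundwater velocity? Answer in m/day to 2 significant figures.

0.18 m/day

With h = a·x + b·y + c and A as origin, the differences give:
  40·a + (-175)·b = -1.2
  (-90)·a + (-235)·b = -3.8
Eliminate b (×(-235) and ×(-175), subtract): -25150·a = -383.00 → a = ∂h/∂x = +0.01523
Back-substitute: b = ∂h/∂y = +0.01034.
|∇h| = √(0.01523² + 0.01034²) = 0.01841
Seepage velocity v = K·i/n = 3.2 × 0.01841 / 0.33 = 0.1785 m/day.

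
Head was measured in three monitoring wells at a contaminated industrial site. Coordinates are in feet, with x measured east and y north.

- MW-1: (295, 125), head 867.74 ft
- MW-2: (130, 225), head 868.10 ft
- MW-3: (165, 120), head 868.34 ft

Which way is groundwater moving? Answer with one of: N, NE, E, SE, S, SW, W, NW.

NE

Differences from MW-1: to MW-2 (Δx, Δy, Δh) = (-165, 100, +0.36); to MW-3 = (-130, -5, +0.60).
Solve a·Δx + b·Δy = Δh: det = (-165)·(-5) − (-130)·100 = 13825.
∂h/∂x = [(+0.36)·(-5) − (+0.60)·100] / 13825 = -0.004470
∂h/∂y = [(-165)·(+0.60) − (-130)·(+0.36)] / 13825 = -0.003776
Flow = −∇h = (+0.004470 east, +0.003776 north), which points northeast.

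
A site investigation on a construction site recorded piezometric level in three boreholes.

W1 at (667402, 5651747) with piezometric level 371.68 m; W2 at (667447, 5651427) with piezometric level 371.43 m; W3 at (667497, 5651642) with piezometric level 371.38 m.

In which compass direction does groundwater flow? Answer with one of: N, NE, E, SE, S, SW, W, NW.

E

With h = a·x + b·y + c and W1 as origin, the differences give:
  45·a + (-320)·b = -0.25
  95·a + (-105)·b = -0.30
Eliminate b (×(-105) and ×(-320), subtract): 25675·a = -69.750 → a = ∂h/∂x = -0.002717
Back-substitute: b = ∂h/∂y = +0.0003992.
Flow = −∇h = (+0.002717 east, -0.0003992 north), which points east.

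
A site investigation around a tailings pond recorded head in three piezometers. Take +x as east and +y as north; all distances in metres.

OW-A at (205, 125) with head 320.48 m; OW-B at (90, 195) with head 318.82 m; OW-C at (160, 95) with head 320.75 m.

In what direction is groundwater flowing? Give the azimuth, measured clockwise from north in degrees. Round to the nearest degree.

344°

Taking OW-A as reference: OW-B−OW-A = (-115, 70, -1.66); OW-C−OW-A = (-45, -30, +0.27).
Determinant of the coordinate differences = (-115)·(-30) − (-45)·70 = 6600.
∂h/∂x = [(-1.66)·(-30) − (+0.27)·70] / 6600 = +0.004682
∂h/∂y = [(-115)·(+0.27) − (-45)·(-1.66)] / 6600 = -0.01602
Flow direction (−∇h) has components (-0.004682 E, +0.01602 N).
Azimuth = atan2(E, N) = atan2(-0.004682, +0.01602) = 343.7° ≈ 344°.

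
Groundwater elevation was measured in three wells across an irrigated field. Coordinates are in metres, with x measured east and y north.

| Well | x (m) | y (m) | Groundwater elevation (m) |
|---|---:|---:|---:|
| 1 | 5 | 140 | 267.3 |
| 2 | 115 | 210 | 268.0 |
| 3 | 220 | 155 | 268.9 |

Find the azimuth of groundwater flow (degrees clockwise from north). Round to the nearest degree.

Taking 1 as reference: 2−1 = (110, 70, +0.7); 3−1 = (215, 15, +1.6).
Solve a·Δx + b·Δy = Δh: det = 110·15 − 215·70 = -13400.
∂h/∂x = [(+0.7)·15 − (+1.6)·70] / -13400 = +0.007575
∂h/∂y = [110·(+1.6) − 215·(+0.7)] / -13400 = -0.001903
Flow direction (−∇h) has components (-0.007575 E, +0.001903 N).
Azimuth = atan2(E, N) = atan2(-0.007575, +0.001903) = 284.1° ≈ 284°.

284°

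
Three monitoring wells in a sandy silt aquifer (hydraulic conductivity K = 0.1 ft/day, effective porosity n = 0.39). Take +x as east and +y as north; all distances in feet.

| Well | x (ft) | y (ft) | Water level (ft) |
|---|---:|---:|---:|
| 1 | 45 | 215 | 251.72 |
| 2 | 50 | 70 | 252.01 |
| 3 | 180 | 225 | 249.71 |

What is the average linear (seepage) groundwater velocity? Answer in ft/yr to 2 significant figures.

1.4 ft/yr

With h = a·x + b·y + c and 1 as origin, the differences give:
  5·a + (-145)·b = +0.29
  135·a + 10·b = -2.01
Eliminate b (×10 and ×(-145), subtract): 19625·a = -288.550 → a = ∂h/∂x = -0.01470
Back-substitute: b = ∂h/∂y = -0.002507.
|∇h| = √(-0.01470² + -0.002507²) = 0.01491
Seepage velocity v = K·i/n = 0.1 × 0.01491 / 0.39 = 0.003823 ft/day = 1.396 ft/yr.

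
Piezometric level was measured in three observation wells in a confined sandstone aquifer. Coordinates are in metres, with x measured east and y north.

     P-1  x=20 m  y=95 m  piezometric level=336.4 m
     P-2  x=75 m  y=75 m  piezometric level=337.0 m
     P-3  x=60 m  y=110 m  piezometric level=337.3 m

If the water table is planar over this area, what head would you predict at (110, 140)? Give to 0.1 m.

338.6 m

Differences from P-1: to P-2 (Δx, Δy, Δh) = (55, -20, +0.6); to P-3 = (40, 15, +0.9).
Solve a·Δx + b·Δy = Δh: det = 55·15 − 40·(-20) = 1625.
∂h/∂x = [(+0.6)·15 − (+0.9)·(-20)] / 1625 = +0.01662
∂h/∂y = [55·(+0.9) − 40·(+0.6)] / 1625 = +0.01569
h(110, 140) = 336.4 + (+0.01662)·(90) + (+0.01569)·(45) = 336.4 +1.495 +0.706 = 338.602 m.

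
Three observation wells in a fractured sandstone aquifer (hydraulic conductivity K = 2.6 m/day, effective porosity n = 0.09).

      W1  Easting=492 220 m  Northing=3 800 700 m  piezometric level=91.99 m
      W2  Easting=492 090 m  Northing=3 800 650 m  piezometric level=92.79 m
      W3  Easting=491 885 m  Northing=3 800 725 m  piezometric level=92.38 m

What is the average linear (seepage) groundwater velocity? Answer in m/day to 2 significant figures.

0.32 m/day

With h = a·x + b·y + c and W1 as origin, the differences give:
  (-130)·a + (-50)·b = +0.80
  (-335)·a + 25·b = +0.39
Eliminate b (×25 and ×(-50), subtract): -20000·a = 39.500 → a = ∂h/∂x = -0.001975
Back-substitute: b = ∂h/∂y = -0.01087.
|∇h| = √(-0.001975² + -0.01087²) = 0.01105
Seepage velocity v = K·i/n = 2.6 × 0.01105 / 0.09 = 0.3192 m/day.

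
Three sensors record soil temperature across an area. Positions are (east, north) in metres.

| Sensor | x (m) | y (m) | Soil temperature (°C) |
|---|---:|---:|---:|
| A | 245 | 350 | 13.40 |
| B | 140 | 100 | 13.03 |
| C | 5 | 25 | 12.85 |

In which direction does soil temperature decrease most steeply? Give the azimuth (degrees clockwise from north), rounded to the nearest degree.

209°

Taking A as reference: B−A = (-105, -250, -0.37); C−A = (-240, -325, -0.55).
Determinant of the coordinate differences = (-105)·(-325) − (-240)·(-250) = -25875.
∂T/∂x = [(-0.37)·(-325) − (-0.55)·(-250)] / -25875 = +0.0006667
∂T/∂y = [(-105)·(-0.55) − (-240)·(-0.37)] / -25875 = +0.001200
Steepest decrease is along −∇f: components (-0.0006667 E, -0.001200 N).
Azimuth = atan2(-0.0006667, -0.001200) = 209.1° ≈ 209°.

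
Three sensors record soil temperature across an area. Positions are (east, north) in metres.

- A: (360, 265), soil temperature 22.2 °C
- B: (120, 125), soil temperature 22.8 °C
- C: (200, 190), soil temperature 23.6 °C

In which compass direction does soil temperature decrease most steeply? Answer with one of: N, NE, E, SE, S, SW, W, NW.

SE

With T = a·x + b·y + c and A as origin, the differences give:
  (-240)·a + (-140)·b = +0.6
  (-160)·a + (-75)·b = +1.4
Eliminate b (×(-75) and ×(-140), subtract): -4400·a = 151.00 → a = ∂T/∂x = -0.03432
Back-substitute: b = ∂T/∂y = +0.05455.
Steepest decrease is along −∇f = (+0.03432 E, -0.05455 N) → southeast.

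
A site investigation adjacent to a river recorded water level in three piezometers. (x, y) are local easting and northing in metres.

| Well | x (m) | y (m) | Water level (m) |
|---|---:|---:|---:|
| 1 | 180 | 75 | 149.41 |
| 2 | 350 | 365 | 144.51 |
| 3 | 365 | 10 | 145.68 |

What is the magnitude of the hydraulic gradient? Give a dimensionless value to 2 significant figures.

0.022

Taking 1 as reference: 2−1 = (170, 290, -4.90); 3−1 = (185, -65, -3.73).
Determinant of the coordinate differences = 170·(-65) − 185·290 = -64700.
∂h/∂x = [(-4.90)·(-65) − (-3.73)·290] / -64700 = -0.02164
∂h/∂y = [170·(-3.73) − 185·(-4.90)] / -64700 = -0.004210
|∇h| = √(-0.02164² + -0.004210²) = 0.02205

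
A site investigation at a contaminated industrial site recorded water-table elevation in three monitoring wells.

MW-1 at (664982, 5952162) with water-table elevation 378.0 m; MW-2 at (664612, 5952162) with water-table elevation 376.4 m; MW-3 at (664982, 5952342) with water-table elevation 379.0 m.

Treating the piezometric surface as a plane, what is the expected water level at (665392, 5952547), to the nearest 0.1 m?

381.9 m

∂h/∂x = (376.4 − 378.0) / (664612 − 664982) = +0.004324
∂h/∂y = (379.0 − 378.0) / (5952342 − 5952162) = +0.005556
h(665392, 5952547) = 378.0 + (+0.004324)·(410) + (+0.005556)·(385) = 378.0 +1.773 +2.139 = 381.912 m.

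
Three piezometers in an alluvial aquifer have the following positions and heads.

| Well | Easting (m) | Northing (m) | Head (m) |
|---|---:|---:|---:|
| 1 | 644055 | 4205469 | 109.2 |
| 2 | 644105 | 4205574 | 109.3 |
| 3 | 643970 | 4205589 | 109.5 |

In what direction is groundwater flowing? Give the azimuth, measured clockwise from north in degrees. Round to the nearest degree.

With h = a·x + b·y + c and 1 as origin, the differences give:
  50·a + 105·b = +0.1
  (-85)·a + 120·b = +0.3
Eliminate b (×120 and ×105, subtract): 14925·a = -19.50 → a = ∂h/∂x = -0.001307
Back-substitute: b = ∂h/∂y = +0.001575.
Flow direction (−∇h) has components (+0.001307 E, -0.001575 N).
Azimuth = atan2(E, N) = atan2(+0.001307, -0.001575) = 140.3° ≈ 140°.

140°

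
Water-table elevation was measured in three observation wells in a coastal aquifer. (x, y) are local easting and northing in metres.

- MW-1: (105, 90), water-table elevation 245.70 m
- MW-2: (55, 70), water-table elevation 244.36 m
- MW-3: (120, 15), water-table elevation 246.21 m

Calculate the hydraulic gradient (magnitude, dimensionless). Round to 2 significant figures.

0.027

Three-point gradient (reference MW-1): Δ to MW-2 = (-50, -20, -1.34), Δ to MW-3 = (15, -75, +0.51).
∂h/∂x = +0.02733, ∂h/∂y = -0.001333 (det = 4050).
|∇h| = √(0.02733² + -0.001333²) = 0.02736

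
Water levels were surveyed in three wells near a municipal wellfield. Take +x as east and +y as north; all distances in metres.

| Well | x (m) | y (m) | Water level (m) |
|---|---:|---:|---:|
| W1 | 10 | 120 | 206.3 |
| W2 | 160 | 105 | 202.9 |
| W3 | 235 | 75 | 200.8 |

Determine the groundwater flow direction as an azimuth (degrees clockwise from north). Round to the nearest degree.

With h = a·x + b·y + c and W1 as origin, the differences give:
  150·a + (-15)·b = -3.4
  225·a + (-45)·b = -5.5
Eliminate b (×(-45) and ×(-15), subtract): -3375·a = 70.50 → a = ∂h/∂x = -0.02089
Back-substitute: b = ∂h/∂y = +0.01778.
Flow direction (−∇h) has components (+0.02089 E, -0.01778 N).
Azimuth = atan2(E, N) = atan2(+0.02089, -0.01778) = 130.4° ≈ 130°.

130°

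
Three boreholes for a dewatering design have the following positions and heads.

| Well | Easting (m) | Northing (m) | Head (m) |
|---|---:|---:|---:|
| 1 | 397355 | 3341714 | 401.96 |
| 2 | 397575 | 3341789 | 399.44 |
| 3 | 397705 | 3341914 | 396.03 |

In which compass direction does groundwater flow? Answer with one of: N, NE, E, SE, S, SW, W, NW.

Differences from 1: to 2 (Δx, Δy, Δh) = (220, 75, -2.52); to 3 = (350, 200, -5.93).
Determinant of the coordinate differences = 220·200 − 350·75 = 17750.
∂h/∂x = [(-2.52)·200 − (-5.93)·75] / 17750 = -0.003338
∂h/∂y = [220·(-5.93) − 350·(-2.52)] / 17750 = -0.02381
Flow = −∇h = (+0.003338 east, +0.02381 north), which points north.

N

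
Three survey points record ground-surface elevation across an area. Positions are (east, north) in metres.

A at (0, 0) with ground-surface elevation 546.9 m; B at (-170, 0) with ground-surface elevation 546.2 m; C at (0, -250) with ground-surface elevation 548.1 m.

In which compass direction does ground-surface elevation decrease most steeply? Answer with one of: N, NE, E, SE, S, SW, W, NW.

NW

∂z/∂x = (546.2 − 546.9) / (-170 − 0) = +0.004118
∂z/∂y = (548.1 − 546.9) / (-250 − 0) = -0.004800
Steepest decrease is along −∇f = (-0.004118 E, +0.004800 N) → northwest.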